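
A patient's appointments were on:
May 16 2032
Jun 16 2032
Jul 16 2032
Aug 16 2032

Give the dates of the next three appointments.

Sep 16 2032, Oct 16 2032, Nov 16 2032

Gaps: 31, 30, 31 days — not constant. Every event is on the 16th of the month.
Pattern: the 16th of each month.
Next: September 2032 → Sep 16 2032.
October 2032: Oct 16 2032.
Next: November 2032 → Nov 16 2032.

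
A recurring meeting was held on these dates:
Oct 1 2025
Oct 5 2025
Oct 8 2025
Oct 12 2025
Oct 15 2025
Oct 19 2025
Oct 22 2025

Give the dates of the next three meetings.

The gap pattern 4, 3, 4, 3, 4, 3 repeats every 2 events.
These are the Wednesdays and Sundays of each week.
Next Sunday: Oct 26 2025.
The following Wednesday is Oct 29 2025.
Next Sunday: Nov 2 2025.

Oct 26 2025, Oct 29 2025, Nov 2 2025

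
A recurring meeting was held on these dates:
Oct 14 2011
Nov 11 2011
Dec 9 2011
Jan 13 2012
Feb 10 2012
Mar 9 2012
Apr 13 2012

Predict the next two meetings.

All dates are Fridays, 28, 28, 35, 28, 28, 35 days apart.
Specifically, the 2nd Friday of each month.
2nd Friday of May 2012: May 11 2012.
June 2012 — 2nd Friday is Jun 8 2012.

May 11 2012, Jun 8 2012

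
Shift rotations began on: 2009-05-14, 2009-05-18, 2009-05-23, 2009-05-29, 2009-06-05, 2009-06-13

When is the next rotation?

2009-06-22

Gaps: 4, 5, 6, 7, 8 days — each gap is 1 larger than the previous one.
Next gap: 9 days. 2009-06-13 + 9 days = 2009-06-22.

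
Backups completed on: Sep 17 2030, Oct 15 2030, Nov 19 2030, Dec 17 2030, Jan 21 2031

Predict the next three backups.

Feb 18 2031, Mar 18 2031, Apr 15 2031

All dates are Tuesdays, 28, 35, 28, 35 days apart.
Specifically, the 3rd Tuesday of each month.
February 2031 — 3rd Tuesday is Feb 18 2031.
3rd Tuesday of March 2031: Mar 18 2031.
3rd Tuesday of April 2031: Apr 15 2031.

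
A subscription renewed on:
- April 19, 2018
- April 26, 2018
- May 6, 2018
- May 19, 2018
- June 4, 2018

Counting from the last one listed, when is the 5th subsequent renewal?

Gaps: 7, 10, 13, 16 days — each gap is 3 larger than the previous one.
Next gap: 19 days. June 4, 2018 + 19 days = June 23, 2018.
Next gap: 22 days. June 23, 2018 + 22 days = July 15, 2018.
Next gap: 25 days. July 15, 2018 + 25 days = August 9, 2018.
Next gap: 28 days. August 9, 2018 + 28 days = September 6, 2018.
Next gap: 31 days. September 6, 2018 + 31 days = October 7, 2018.

October 7, 2018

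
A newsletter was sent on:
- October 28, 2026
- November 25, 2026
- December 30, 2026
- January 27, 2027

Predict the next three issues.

February 24, 2027; March 31, 2027; April 28, 2027

These are Wednesdays with 28, 35, 28-day gaps.
Each is the final Wednesday of its month — December 30, 2026 is past the 28th, so '4th Wednesday' doesn't fit.
February 2027 ends with Wednesday February 24, 2027.
Last Wednesday of March 2027: March 31, 2027.
April 2027 ends with Wednesday April 28, 2027.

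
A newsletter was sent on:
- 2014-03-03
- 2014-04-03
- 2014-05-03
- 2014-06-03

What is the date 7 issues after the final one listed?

The day-of-month is always 3 (31, 30, 31 days between events).
So this recurs on the 3rd of each month.
July 2014: 2014-07-03.
August 2014: 2014-08-03.
September 2014: 2014-09-03.
October 2014: 2014-10-03.
November 2014: 2014-11-03.
Next: December 2014 → 2014-12-03.
January 2015: 2015-01-03.

2015-01-03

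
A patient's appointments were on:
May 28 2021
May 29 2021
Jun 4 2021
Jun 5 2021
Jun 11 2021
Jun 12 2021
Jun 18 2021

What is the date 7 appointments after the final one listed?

Every event lands on a Friday or Saturday (gaps cycle 1, 6, 1, 6, 1, 6).
So the schedule is: every Friday and Saturday.
The following Saturday is Jun 19 2021.
Next Friday: Jun 25 2021.
Next Saturday: Jun 26 2021.
Next Friday: Jul 2 2021.
Next Saturday: Jul 3 2021.
The following Friday is Jul 9 2021.
The following Saturday is Jul 10 2021.

Jul 10 2021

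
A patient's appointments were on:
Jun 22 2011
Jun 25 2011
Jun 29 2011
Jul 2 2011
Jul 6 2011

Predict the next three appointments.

Jul 9 2011, Jul 13 2011, Jul 16 2011

Every event lands on a Wednesday or Saturday (gaps cycle 3, 4, 3, 4).
So the schedule is: every Wednesday and Saturday.
Next Saturday: Jul 9 2011.
Next Wednesday: Jul 13 2011.
Next Saturday: Jul 16 2011.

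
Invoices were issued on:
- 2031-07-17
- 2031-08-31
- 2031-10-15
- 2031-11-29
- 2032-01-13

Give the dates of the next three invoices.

Every event comes 45 days after the last (45, 45, 45, 45).
2032-01-13 + 45 days = 2032-02-27.
2032-02-27 + 45 days = 2032-04-12.
2032-04-12 + 45 days = 2032-05-27.

2032-02-27, 2032-04-12, 2032-05-27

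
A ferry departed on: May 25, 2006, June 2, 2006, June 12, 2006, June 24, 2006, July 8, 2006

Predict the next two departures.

Intervals are 8, 10, 12, 14 days — an arithmetic progression with common difference 2.
Next gap: 16 days. July 8, 2006 + 16 days = July 24, 2006.
Next gap: 18 days. July 24, 2006 + 18 days = August 11, 2006.

July 24, 2006; August 11, 2006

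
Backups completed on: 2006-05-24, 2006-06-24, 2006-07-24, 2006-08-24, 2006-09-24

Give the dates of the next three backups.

2006-10-24, 2006-11-24, 2006-12-24

Gaps: 31, 30, 31, 31 days — not constant. Every event is on the 24th of the month.
Pattern: the 24th of each month.
October 2006: 2006-10-24.
November 2006: 2006-11-24.
Next: December 2006 → 2006-12-24.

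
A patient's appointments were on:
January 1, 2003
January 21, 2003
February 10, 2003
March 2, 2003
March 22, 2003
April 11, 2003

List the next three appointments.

May 1, 2003; May 21, 2003; June 10, 2003

Gaps between consecutive events: 20, 20, 20, 20, 20 days — a constant 20-day interval.
April 11, 2003 + 20 days = May 1, 2003.
May 1, 2003 + 20 days = May 21, 2003.
May 21, 2003 + 20 days = June 10, 2003.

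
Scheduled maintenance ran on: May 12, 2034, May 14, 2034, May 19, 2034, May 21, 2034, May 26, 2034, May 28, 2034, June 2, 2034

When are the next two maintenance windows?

The gap pattern 2, 5, 2, 5, 2, 5 repeats every 2 events.
These are the Fridays and Sundays of each week.
The following Sunday is June 4, 2034.
Next Friday: June 9, 2034.

June 4, 2034; June 9, 2034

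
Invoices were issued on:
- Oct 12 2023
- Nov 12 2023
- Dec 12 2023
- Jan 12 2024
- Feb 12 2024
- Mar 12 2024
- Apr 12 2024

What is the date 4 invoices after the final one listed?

Aug 12 2024

Gaps: 31, 30, 31, 31, 29, 31 days — not constant. Every event is on the 12th of the month.
Pattern: the 12th of each month.
May 2024: May 12 2024.
Next: June 2024 → Jun 12 2024.
July 2024: Jul 12 2024.
Next: August 2024 → Aug 12 2024.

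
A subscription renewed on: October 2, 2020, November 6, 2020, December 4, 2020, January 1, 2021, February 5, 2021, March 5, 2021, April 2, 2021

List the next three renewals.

These are Fridays at 28- or 35-day spacing (35, 28, 28, 35, 28, 28).
The pattern: 1st Friday of the month.
May 2021 — 1st Friday is May 7, 2021.
June 2021 — 1st Friday is June 4, 2021.
July 2021 — 1st Friday is July 2, 2021.

May 7, 2021; June 4, 2021; July 2, 2021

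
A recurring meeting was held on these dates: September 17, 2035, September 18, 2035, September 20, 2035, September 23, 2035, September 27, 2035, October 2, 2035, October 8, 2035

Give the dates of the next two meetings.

Gaps: 1, 2, 3, 4, 5, 6 days — each gap is 1 larger than the previous one.
Next gap: 7 days. October 8, 2035 + 7 days = October 15, 2035.
Next gap: 8 days. October 15, 2035 + 8 days = October 23, 2035.

October 15, 2035; October 23, 2035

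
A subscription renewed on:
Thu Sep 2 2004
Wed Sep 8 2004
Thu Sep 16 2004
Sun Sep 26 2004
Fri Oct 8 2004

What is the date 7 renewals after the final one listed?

Fri Feb 25 2005

Gaps: 6, 8, 10, 12 days — each gap is 2 larger than the previous one.
Next gap: 14 days. Fri Oct 8 2004 + 14 days = Fri Oct 22 2004.
Next gap: 16 days. Fri Oct 22 2004 + 16 days = Sun Nov 7 2004.
Next gap: 18 days. Sun Nov 7 2004 + 18 days = Thu Nov 25 2004.
Next gap: 20 days. Thu Nov 25 2004 + 20 days = Wed Dec 15 2004.
Next gap: 22 days. Wed Dec 15 2004 + 22 days = Thu Jan 6 2005.
Next gap: 24 days. Thu Jan 6 2005 + 24 days = Sun Jan 30 2005.
Next gap: 26 days. Sun Jan 30 2005 + 26 days = Fri Feb 25 2005.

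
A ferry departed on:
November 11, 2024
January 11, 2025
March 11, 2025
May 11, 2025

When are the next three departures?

July 11, 2025; September 11, 2025; November 11, 2025

Each date is the 11th; the gaps (61, 59, 61) track the month lengths.
The rule is the 11th of every 2 months.
July 2025: July 11, 2025.
Next: September 2025 → September 11, 2025.
Next: November 2025 → November 11, 2025.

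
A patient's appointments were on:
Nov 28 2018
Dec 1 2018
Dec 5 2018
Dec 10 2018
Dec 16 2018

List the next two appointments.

Dec 23 2018, Dec 31 2018

Gaps: 3, 4, 5, 6 days — each gap is 1 larger than the previous one.
Next gap: 7 days. Dec 16 2018 + 7 days = Dec 23 2018.
Next gap: 8 days. Dec 23 2018 + 8 days = Dec 31 2018.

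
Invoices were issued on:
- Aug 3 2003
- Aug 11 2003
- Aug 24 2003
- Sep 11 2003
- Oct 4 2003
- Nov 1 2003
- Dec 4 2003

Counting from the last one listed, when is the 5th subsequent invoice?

Gaps: 8, 13, 18, 23, 28, 33 days — each gap is 5 larger than the previous one.
Next gap: 38 days. Dec 4 2003 + 38 days = Jan 11 2004.
Next gap: 43 days. Jan 11 2004 + 43 days = Feb 23 2004.
Next gap: 48 days. Feb 23 2004 + 48 days = Apr 11 2004.
Next gap: 53 days. Apr 11 2004 + 53 days = Jun 3 2004.
Next gap: 58 days. Jun 3 2004 + 58 days = Jul 31 2004.

Jul 31 2004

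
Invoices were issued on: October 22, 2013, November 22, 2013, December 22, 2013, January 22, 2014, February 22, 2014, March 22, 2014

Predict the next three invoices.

The day-of-month is always 22 (31, 30, 31, 31, 28 days between events).
So this recurs on the 22nd of each month.
April 2014: April 22, 2014.
May 2014: May 22, 2014.
Next: June 2014 → June 22, 2014.

April 22, 2014; May 22, 2014; June 22, 2014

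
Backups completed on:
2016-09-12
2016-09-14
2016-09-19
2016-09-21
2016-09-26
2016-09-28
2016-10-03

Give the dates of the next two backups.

2016-10-05, 2016-10-10

The gap pattern 2, 5, 2, 5, 2, 5 repeats every 2 events.
These are the Mondays and Wednesdays of each week.
Next Wednesday: 2016-10-05.
Next Monday: 2016-10-10.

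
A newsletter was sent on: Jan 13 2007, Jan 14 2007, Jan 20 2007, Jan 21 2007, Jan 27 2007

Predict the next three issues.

Gaps: 1, 6, 1, 6 days — not constant, but cyclic with period 2.
The events fall on every Saturday and Sunday.
The following Sunday is Jan 28 2007.
The following Saturday is Feb 3 2007.
The following Sunday is Feb 4 2007.

Jan 28 2007, Feb 3 2007, Feb 4 2007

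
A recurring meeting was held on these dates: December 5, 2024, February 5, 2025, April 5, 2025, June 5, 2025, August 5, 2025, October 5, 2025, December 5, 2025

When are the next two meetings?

February 5, 2026; April 5, 2026

Gaps: 62, 59, 61, 61, 61, 61 days — not constant. Every event is on the 5th of the month.
Pattern: the 5th of every 2 months.
February 2026: February 5, 2026.
Next: April 2026 → April 5, 2026.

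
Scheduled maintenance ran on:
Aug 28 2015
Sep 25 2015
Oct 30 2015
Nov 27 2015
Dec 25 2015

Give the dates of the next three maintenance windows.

Jan 29 2016, Feb 26 2016, Mar 25 2016

All Fridays; the gaps (28, 35, 28, 28) vary with month length.
This is the last Friday of each month.
Last Friday of January 2016: Jan 29 2016.
February 2016 ends with Friday Feb 26 2016.
Last Friday of March 2016: Mar 25 2016.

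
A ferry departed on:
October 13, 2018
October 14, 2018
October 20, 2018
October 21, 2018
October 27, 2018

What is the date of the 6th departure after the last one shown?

November 17, 2018

Every event lands on a Saturday or Sunday (gaps cycle 1, 6, 1, 6).
So the schedule is: every Saturday and Sunday.
Next Sunday: October 28, 2018.
Next Saturday: November 3, 2018.
Next Sunday: November 4, 2018.
The following Saturday is November 10, 2018.
The following Sunday is November 11, 2018.
The following Saturday is November 17, 2018.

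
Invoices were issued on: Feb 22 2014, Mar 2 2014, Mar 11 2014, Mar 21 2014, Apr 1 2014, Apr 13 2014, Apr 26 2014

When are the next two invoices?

Intervals are 8, 9, 10, 11, 12, 13 days — an arithmetic progression with common difference 1.
Next gap: 14 days. Apr 26 2014 + 14 days = May 10 2014.
Next gap: 15 days. May 10 2014 + 15 days = May 25 2014.

May 10 2014, May 25 2014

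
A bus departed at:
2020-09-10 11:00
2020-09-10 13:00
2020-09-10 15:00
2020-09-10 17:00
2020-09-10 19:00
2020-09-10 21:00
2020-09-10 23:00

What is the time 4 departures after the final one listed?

2020-09-11 07:00

The interval is a steady 2 hours (2, 2, 2, 2, 2, 2).
2020-09-10 23:00 + 2 h = 2020-09-11 01:00.
2020-09-11 01:00 + 2 h = 2020-09-11 03:00.
2020-09-11 03:00 + 2 h = 2020-09-11 05:00.
2020-09-11 05:00 + 2 h = 2020-09-11 07:00.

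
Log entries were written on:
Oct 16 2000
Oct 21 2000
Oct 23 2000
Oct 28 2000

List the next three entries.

Oct 30 2000, Nov 4 2000, Nov 6 2000

Every event lands on a Monday or Saturday (gaps cycle 5, 2, 5).
So the schedule is: every Monday and Saturday.
The following Monday is Oct 30 2000.
The following Saturday is Nov 4 2000.
Next Monday: Nov 6 2000.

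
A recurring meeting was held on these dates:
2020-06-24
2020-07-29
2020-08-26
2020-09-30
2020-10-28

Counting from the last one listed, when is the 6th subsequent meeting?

Every date is a Wednesday; gaps 35, 28, 35, 28 days.
Each is the last Wednesday of its month (at least one falls on the 29th or later, ruling out '4th Wednesday').
Last Wednesday of November 2020: 2020-11-25.
December 2020 ends with Wednesday 2020-12-30.
Last Wednesday of January 2021: 2021-01-27.
Last Wednesday of February 2021: 2021-02-24.
March 2021 ends with Wednesday 2021-03-31.
April 2021 ends with Wednesday 2021-04-28.

2021-04-28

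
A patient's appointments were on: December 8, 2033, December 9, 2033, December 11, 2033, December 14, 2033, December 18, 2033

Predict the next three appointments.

December 23, 2033; December 29, 2033; January 5, 2034

Gaps: 1, 2, 3, 4 days — each gap is 1 larger than the previous one.
Next gap: 5 days. December 18, 2033 + 5 days = December 23, 2033.
Next gap: 6 days. December 23, 2033 + 6 days = December 29, 2033.
Next gap: 7 days. December 29, 2033 + 7 days = January 5, 2034.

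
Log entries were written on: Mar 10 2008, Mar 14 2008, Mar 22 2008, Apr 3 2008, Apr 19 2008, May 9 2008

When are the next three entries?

Jun 2 2008, Jun 30 2008, Aug 1 2008

The spacing grows by 4 each time: 4, 8, 12, 16, 20 days.
Next gap: 24 days. May 9 2008 + 24 days = Jun 2 2008.
Next gap: 28 days. Jun 2 2008 + 28 days = Jun 30 2008.
Next gap: 32 days. Jun 30 2008 + 32 days = Aug 1 2008.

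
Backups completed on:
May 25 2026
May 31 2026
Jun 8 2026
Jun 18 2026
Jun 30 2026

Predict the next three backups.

Jul 14 2026, Jul 30 2026, Aug 17 2026

The spacing grows by 2 each time: 6, 8, 10, 12 days.
Next gap: 14 days. Jun 30 2026 + 14 days = Jul 14 2026.
Next gap: 16 days. Jul 14 2026 + 16 days = Jul 30 2026.
Next gap: 18 days. Jul 30 2026 + 18 days = Aug 17 2026.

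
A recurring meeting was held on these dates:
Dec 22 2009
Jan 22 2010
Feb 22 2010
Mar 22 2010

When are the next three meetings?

Apr 22 2010, May 22 2010, Jun 22 2010

Each date is the 22nd; the gaps (31, 31, 28) track the month lengths.
The rule is the 22nd of each month.
April 2010: Apr 22 2010.
Next: May 2010 → May 22 2010.
Next: June 2010 → Jun 22 2010.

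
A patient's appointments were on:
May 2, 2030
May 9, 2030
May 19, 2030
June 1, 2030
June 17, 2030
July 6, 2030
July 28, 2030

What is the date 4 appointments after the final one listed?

November 23, 2030

Gaps: 7, 10, 13, 16, 19, 22 days — each gap is 3 larger than the previous one.
Next gap: 25 days. July 28, 2030 + 25 days = August 22, 2030.
Next gap: 28 days. August 22, 2030 + 28 days = September 19, 2030.
Next gap: 31 days. September 19, 2030 + 31 days = October 20, 2030.
Next gap: 34 days. October 20, 2030 + 34 days = November 23, 2030.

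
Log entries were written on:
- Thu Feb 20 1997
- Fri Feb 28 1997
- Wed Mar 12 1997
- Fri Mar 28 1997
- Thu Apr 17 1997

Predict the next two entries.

Sun May 11 1997, Sun Jun 8 1997

The spacing grows by 4 each time: 8, 12, 16, 20 days.
Next gap: 24 days. Thu Apr 17 1997 + 24 days = Sun May 11 1997.
Next gap: 28 days. Sun May 11 1997 + 28 days = Sun Jun 8 1997.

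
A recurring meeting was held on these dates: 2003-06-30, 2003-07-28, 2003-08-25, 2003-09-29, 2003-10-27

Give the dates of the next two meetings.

All Mondays; the gaps (28, 28, 35, 28) vary with month length.
This is the last Monday of each month.
November 2003 ends with Monday 2003-11-24.
Last Monday of December 2003: 2003-12-29.

2003-11-24, 2003-12-29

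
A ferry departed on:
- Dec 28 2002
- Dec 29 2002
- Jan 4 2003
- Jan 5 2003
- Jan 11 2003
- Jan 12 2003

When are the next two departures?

Jan 18 2003, Jan 19 2003

Gaps: 1, 6, 1, 6, 1 days — not constant, but cyclic with period 2.
The events fall on every Saturday and Sunday.
The following Saturday is Jan 18 2003.
Next Sunday: Jan 19 2003.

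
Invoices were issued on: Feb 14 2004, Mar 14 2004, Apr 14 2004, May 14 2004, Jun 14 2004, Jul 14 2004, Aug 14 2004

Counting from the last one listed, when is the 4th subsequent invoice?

Dec 14 2004

The day-of-month is always 14 (29, 31, 30, 31, 30, 31 days between events).
So this recurs on the 14th of each month.
September 2004: Sep 14 2004.
October 2004: Oct 14 2004.
Next: November 2004 → Nov 14 2004.
December 2004: Dec 14 2004.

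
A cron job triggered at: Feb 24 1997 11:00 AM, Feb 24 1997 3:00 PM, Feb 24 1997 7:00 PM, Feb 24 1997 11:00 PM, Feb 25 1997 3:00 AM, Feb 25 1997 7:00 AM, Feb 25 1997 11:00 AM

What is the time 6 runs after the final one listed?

Feb 26 1997 11:00 AM

The interval is a steady 4 hours (4, 4, 4, 4, 4, 4).
Feb 25 1997 11:00 AM + 4 h = Feb 25 1997 3:00 PM.
Feb 25 1997 3:00 PM + 4 h = Feb 25 1997 7:00 PM.
Feb 25 1997 7:00 PM + 4 h = Feb 25 1997 11:00 PM.
Feb 25 1997 11:00 PM + 4 h = Feb 26 1997 3:00 AM.
Feb 26 1997 3:00 AM + 4 h = Feb 26 1997 7:00 AM.
Feb 26 1997 7:00 AM + 4 h = Feb 26 1997 11:00 AM.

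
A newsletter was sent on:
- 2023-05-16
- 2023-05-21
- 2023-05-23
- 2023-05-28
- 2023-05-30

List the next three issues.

2023-06-04, 2023-06-06, 2023-06-11

The gap pattern 5, 2, 5, 2 repeats every 2 events.
These are the Tuesdays and Sundays of each week.
The following Sunday is 2023-06-04.
Next Tuesday: 2023-06-06.
Next Sunday: 2023-06-11.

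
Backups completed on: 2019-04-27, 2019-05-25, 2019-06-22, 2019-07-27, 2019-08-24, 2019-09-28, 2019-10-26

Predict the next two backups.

2019-11-23, 2019-12-28

These are Saturdays at 28- or 35-day spacing (28, 28, 35, 28, 35, 28).
The pattern: 4th Saturday of the month.
November 2019 — 4th Saturday is 2019-11-23.
4th Saturday of December 2019: 2019-12-28.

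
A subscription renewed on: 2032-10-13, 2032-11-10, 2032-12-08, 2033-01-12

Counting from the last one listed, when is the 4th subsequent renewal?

All dates are Wednesdays, 28, 28, 35 days apart.
Specifically, the 2nd Wednesday of each month.
2nd Wednesday of February 2033: 2033-02-09.
2nd Wednesday of March 2033: 2033-03-09.
2nd Wednesday of April 2033: 2033-04-13.
May 2033 — 2nd Wednesday is 2033-05-11.

2033-05-11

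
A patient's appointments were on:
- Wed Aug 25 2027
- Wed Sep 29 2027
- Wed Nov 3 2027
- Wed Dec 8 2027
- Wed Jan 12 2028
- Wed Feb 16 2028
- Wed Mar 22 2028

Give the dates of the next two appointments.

Wed Apr 26 2028, Wed May 31 2028

Every event comes 35 days after the last (35, 35, 35, 35, 35, 35).
Wed Mar 22 2028 + 35 days = Wed Apr 26 2028.
Wed Apr 26 2028 + 35 days = Wed May 31 2028.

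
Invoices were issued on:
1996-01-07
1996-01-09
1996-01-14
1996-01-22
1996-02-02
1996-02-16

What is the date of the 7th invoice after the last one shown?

The spacing grows by 3 each time: 2, 5, 8, 11, 14 days.
Next gap: 17 days. 1996-02-16 + 17 days = 1996-03-04.
Next gap: 20 days. 1996-03-04 + 20 days = 1996-03-24.
Next gap: 23 days. 1996-03-24 + 23 days = 1996-04-16.
Next gap: 26 days. 1996-04-16 + 26 days = 1996-05-12.
Next gap: 29 days. 1996-05-12 + 29 days = 1996-06-10.
Next gap: 32 days. 1996-06-10 + 32 days = 1996-07-12.
Next gap: 35 days. 1996-07-12 + 35 days = 1996-08-16.

1996-08-16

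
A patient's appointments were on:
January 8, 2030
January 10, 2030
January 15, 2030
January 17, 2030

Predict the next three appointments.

Every event lands on a Tuesday or Thursday (gaps cycle 2, 5, 2).
So the schedule is: every Tuesday and Thursday.
Next Tuesday: January 22, 2030.
The following Thursday is January 24, 2030.
Next Tuesday: January 29, 2030.

January 22, 2030; January 24, 2030; January 29, 2030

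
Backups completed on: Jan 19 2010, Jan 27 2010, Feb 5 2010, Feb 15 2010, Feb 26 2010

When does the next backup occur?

Gaps: 8, 9, 10, 11 days — each gap is 1 larger than the previous one.
Next gap: 12 days. Feb 26 2010 + 12 days = Mar 10 2010.

Mar 10 2010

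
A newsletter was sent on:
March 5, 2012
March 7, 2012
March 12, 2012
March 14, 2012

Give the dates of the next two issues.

March 19, 2012; March 21, 2012

Every event lands on a Monday or Wednesday (gaps cycle 2, 5, 2).
So the schedule is: every Monday and Wednesday.
The following Monday is March 19, 2012.
The following Wednesday is March 21, 2012.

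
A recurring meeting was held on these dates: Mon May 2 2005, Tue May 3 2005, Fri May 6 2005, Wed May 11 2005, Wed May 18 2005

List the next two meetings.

Gaps: 1, 3, 5, 7 days — each gap is 2 larger than the previous one.
Next gap: 9 days. Wed May 18 2005 + 9 days = Fri May 27 2005.
Next gap: 11 days. Fri May 27 2005 + 11 days = Tue Jun 7 2005.

Fri May 27 2005, Tue Jun 7 2005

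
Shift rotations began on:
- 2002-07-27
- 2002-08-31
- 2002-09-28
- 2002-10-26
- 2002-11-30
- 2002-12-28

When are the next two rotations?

2003-01-25, 2003-02-22

All Saturdays; the gaps (35, 28, 28, 35, 28) vary with month length.
This is the last Saturday of each month.
Last Saturday of January 2003: 2003-01-25.
Last Saturday of February 2003: 2003-02-22.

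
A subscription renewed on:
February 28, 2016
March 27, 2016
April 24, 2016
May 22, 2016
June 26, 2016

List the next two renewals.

July 24, 2016; August 28, 2016

Gaps: 28, 28, 28, 35 days — a mix of 28 and 35. Every date is a Sunday.
Each is the 4th Sunday of its month.
4th Sunday of July 2016: July 24, 2016.
4th Sunday of August 2016: August 28, 2016.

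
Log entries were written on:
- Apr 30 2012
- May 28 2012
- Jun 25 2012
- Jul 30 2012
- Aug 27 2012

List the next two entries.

Every date is a Monday; gaps 28, 28, 35, 28 days.
Each is the last Monday of its month (at least one falls on the 29th or later, ruling out '4th Monday').
September 2012 ends with Monday Sep 24 2012.
Last Monday of October 2012: Oct 29 2012.

Sep 24 2012, Oct 29 2012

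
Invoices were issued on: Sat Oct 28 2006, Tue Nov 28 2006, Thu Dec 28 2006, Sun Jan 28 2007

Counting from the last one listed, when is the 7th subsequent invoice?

Tue Aug 28 2007

Each date is the 28th; the gaps (31, 30, 31) track the month lengths.
The rule is the 28th of each month.
Next: February 2007 → Wed Feb 28 2007.
March 2007: Wed Mar 28 2007.
April 2007: Sat Apr 28 2007.
May 2007: Mon May 28 2007.
June 2007: Thu Jun 28 2007.
Next: July 2007 → Sat Jul 28 2007.
Next: August 2007 → Tue Aug 28 2007.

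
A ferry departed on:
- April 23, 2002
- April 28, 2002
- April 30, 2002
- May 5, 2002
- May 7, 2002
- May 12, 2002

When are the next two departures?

Every event lands on a Tuesday or Sunday (gaps cycle 5, 2, 5, 2, 5).
So the schedule is: every Tuesday and Sunday.
Next Tuesday: May 14, 2002.
Next Sunday: May 19, 2002.

May 14, 2002; May 19, 2002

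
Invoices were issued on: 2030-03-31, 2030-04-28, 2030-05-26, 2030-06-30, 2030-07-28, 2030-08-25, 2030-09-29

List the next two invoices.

2030-10-27, 2030-11-24

Every date is a Sunday; gaps 28, 28, 35, 28, 28, 35 days.
Each is the last Sunday of its month (at least one falls on the 29th or later, ruling out '4th Sunday').
Last Sunday of October 2030: 2030-10-27.
November 2030 ends with Sunday 2030-11-24.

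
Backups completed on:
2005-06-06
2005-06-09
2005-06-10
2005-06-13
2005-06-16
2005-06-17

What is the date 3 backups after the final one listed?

2005-06-24

Every event lands on a Monday or Thursday or Friday (gaps cycle 3, 1, 3, 3, 1).
So the schedule is: every Monday, Thursday and Friday.
The following Monday is 2005-06-20.
The following Thursday is 2005-06-23.
Next Friday: 2005-06-24.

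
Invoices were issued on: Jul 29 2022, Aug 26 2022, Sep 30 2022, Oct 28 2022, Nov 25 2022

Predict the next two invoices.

Dec 30 2022, Jan 27 2023

Every date is a Friday; gaps 28, 35, 28, 28 days.
Each is the last Friday of its month (at least one falls on the 29th or later, ruling out '4th Friday').
Last Friday of December 2022: Dec 30 2022.
Last Friday of January 2023: Jan 27 2023.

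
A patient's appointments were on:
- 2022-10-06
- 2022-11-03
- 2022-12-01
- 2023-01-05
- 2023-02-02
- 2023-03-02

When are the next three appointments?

All dates are Thursdays, 28, 28, 35, 28, 28 days apart.
Specifically, the 1st Thursday of each month.
April 2023 — 1st Thursday is 2023-04-06.
1st Thursday of May 2023: 2023-05-04.
1st Thursday of June 2023: 2023-06-01.

2023-04-06, 2023-05-04, 2023-06-01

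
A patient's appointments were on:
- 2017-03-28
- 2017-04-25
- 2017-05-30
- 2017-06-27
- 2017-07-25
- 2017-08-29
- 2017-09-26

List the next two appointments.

These are Tuesdays with 28, 35, 28, 28, 35, 28-day gaps.
Each is the final Tuesday of its month — 2017-05-30 is past the 28th, so '4th Tuesday' doesn't fit.
October 2017 ends with Tuesday 2017-10-31.
Last Tuesday of November 2017: 2017-11-28.

2017-10-31, 2017-11-28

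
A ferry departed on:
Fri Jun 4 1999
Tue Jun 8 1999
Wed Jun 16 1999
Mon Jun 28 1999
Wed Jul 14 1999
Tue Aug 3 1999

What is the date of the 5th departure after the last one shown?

Intervals are 4, 8, 12, 16, 20 days — an arithmetic progression with common difference 4.
Next gap: 24 days. Tue Aug 3 1999 + 24 days = Fri Aug 27 1999.
Next gap: 28 days. Fri Aug 27 1999 + 28 days = Fri Sep 24 1999.
Next gap: 32 days. Fri Sep 24 1999 + 32 days = Tue Oct 26 1999.
Next gap: 36 days. Tue Oct 26 1999 + 36 days = Wed Dec 1 1999.
Next gap: 40 days. Wed Dec 1 1999 + 40 days = Mon Jan 10 2000.

Mon Jan 10 2000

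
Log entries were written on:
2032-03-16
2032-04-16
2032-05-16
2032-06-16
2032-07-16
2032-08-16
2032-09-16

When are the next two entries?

Gaps: 31, 30, 31, 30, 31, 31 days — not constant. Every event is on the 16th of the month.
Pattern: the 16th of each month.
October 2032: 2032-10-16.
Next: November 2032 → 2032-11-16.

2032-10-16, 2032-11-16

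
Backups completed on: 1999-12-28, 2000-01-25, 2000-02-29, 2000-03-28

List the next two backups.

Every date is a Tuesday; gaps 28, 35, 28 days.
Each is the last Tuesday of its month (at least one falls on the 29th or later, ruling out '4th Tuesday').
April 2000 ends with Tuesday 2000-04-25.
May 2000 ends with Tuesday 2000-05-30.

2000-04-25, 2000-05-30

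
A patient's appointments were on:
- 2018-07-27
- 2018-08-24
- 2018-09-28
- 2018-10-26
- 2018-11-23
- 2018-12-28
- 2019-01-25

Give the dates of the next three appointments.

2019-02-22, 2019-03-22, 2019-04-26

All dates are Fridays, 28, 35, 28, 28, 35, 28 days apart.
Specifically, the 4th Friday of each month.
4th Friday of February 2019: 2019-02-22.
4th Friday of March 2019: 2019-03-22.
4th Friday of April 2019: 2019-04-26.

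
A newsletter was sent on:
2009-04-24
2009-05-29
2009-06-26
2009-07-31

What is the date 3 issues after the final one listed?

All Fridays; the gaps (35, 28, 35) vary with month length.
This is the last Friday of each month.
August 2009 ends with Friday 2009-08-28.
Last Friday of September 2009: 2009-09-25.
Last Friday of October 2009: 2009-10-30.

2009-10-30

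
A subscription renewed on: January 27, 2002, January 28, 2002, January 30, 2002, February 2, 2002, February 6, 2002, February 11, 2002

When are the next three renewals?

The spacing grows by 1 each time: 1, 2, 3, 4, 5 days.
Next gap: 6 days. February 11, 2002 + 6 days = February 17, 2002.
Next gap: 7 days. February 17, 2002 + 7 days = February 24, 2002.
Next gap: 8 days. February 24, 2002 + 8 days = March 4, 2002.

February 17, 2002; February 24, 2002; March 4, 2002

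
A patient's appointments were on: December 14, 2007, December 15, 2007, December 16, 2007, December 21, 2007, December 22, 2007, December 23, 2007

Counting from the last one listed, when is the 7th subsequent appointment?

Gaps: 1, 1, 5, 1, 1 days — not constant, but cyclic with period 3.
The events fall on every Friday, Saturday and Sunday.
The following Friday is December 28, 2007.
Next Saturday: December 29, 2007.
The following Sunday is December 30, 2007.
Next Friday: January 4, 2008.
The following Saturday is January 5, 2008.
The following Sunday is January 6, 2008.
Next Friday: January 11, 2008.

January 11, 2008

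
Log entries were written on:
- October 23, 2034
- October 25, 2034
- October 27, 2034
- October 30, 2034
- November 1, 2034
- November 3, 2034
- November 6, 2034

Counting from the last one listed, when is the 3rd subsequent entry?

Every event lands on a Monday or Wednesday or Friday (gaps cycle 2, 2, 3, 2, 2, 3).
So the schedule is: every Monday, Wednesday and Friday.
Next Wednesday: November 8, 2034.
The following Friday is November 10, 2034.
The following Monday is November 13, 2034.

November 13, 2034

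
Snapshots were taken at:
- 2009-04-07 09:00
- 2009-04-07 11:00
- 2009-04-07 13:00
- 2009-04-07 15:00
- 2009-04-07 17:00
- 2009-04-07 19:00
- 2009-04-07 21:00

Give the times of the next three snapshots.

The interval is a steady 2 hours (2, 2, 2, 2, 2, 2).
2009-04-07 21:00 + 2 h = 2009-04-07 23:00.
2009-04-07 23:00 + 2 h = 2009-04-08 01:00.
2009-04-08 01:00 + 2 h = 2009-04-08 03:00.

2009-04-07 23:00, 2009-04-08 01:00, 2009-04-08 03:00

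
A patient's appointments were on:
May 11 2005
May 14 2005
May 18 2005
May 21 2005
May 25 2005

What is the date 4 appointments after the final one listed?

The gap pattern 3, 4, 3, 4 repeats every 2 events.
These are the Wednesdays and Saturdays of each week.
The following Saturday is May 28 2005.
The following Wednesday is Jun 1 2005.
The following Saturday is Jun 4 2005.
Next Wednesday: Jun 8 2005.

Jun 8 2005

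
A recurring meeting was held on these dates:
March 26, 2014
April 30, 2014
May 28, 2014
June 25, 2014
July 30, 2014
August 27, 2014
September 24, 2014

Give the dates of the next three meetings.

October 29, 2014; November 26, 2014; December 31, 2014

Every date is a Wednesday; gaps 35, 28, 28, 35, 28, 28 days.
Each is the last Wednesday of its month (at least one falls on the 29th or later, ruling out '4th Wednesday').
Last Wednesday of October 2014: October 29, 2014.
Last Wednesday of November 2014: November 26, 2014.
December 2014 ends with Wednesday December 31, 2014.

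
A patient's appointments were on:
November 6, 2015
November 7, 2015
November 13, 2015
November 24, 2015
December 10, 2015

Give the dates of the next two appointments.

Gaps: 1, 6, 11, 16 days — each gap is 5 larger than the previous one.
Next gap: 21 days. December 10, 2015 + 21 days = December 31, 2015.
Next gap: 26 days. December 31, 2015 + 26 days = January 26, 2016.

December 31, 2015; January 26, 2016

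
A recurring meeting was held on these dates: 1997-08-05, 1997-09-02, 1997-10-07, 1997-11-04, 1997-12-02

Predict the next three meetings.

Gaps: 28, 35, 28, 28 days — a mix of 28 and 35. Every date is a Tuesday.
Each is the 1st Tuesday of its month.
January 1998 — 1st Tuesday is 1998-01-06.
1st Tuesday of February 1998: 1998-02-03.
March 1998 — 1st Tuesday is 1998-03-03.

1998-01-06, 1998-02-03, 1998-03-03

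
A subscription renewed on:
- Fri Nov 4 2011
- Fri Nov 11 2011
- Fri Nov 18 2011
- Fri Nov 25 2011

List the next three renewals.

Fri Dec 2 2011, Fri Dec 9 2011, Fri Dec 16 2011

Every event comes 7 days after the last (7, 7, 7).
Fri Nov 25 2011 + 7 days = Fri Dec 2 2011.
Fri Dec 2 2011 + 7 days = Fri Dec 9 2011.
Fri Dec 9 2011 + 7 days = Fri Dec 16 2011.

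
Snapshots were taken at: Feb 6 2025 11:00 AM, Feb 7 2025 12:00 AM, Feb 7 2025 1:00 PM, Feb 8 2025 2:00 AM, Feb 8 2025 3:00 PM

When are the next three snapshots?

The interval is a steady 13 hours (13, 13, 13, 13).
Feb 8 2025 3:00 PM + 13 h = Feb 9 2025 4:00 AM.
Feb 9 2025 4:00 AM + 13 h = Feb 9 2025 5:00 PM.
Feb 9 2025 5:00 PM + 13 h = Feb 10 2025 6:00 AM.

Feb 9 2025 4:00 AM, Feb 9 2025 5:00 PM, Feb 10 2025 6:00 AM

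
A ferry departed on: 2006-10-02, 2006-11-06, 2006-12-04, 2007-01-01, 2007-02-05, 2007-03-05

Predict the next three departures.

All dates are Mondays, 35, 28, 28, 35, 28 days apart.
Specifically, the 1st Monday of each month.
1st Monday of April 2007: 2007-04-02.
1st Monday of May 2007: 2007-05-07.
June 2007 — 1st Monday is 2007-06-04.

2007-04-02, 2007-05-07, 2007-06-04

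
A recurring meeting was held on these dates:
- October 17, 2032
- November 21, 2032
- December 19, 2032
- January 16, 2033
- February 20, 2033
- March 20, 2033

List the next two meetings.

April 17, 2033; May 15, 2033

Gaps: 35, 28, 28, 35, 28 days — a mix of 28 and 35. Every date is a Sunday.
Each is the 3rd Sunday of its month.
April 2033 — 3rd Sunday is April 17, 2033.
3rd Sunday of May 2033: May 15, 2033.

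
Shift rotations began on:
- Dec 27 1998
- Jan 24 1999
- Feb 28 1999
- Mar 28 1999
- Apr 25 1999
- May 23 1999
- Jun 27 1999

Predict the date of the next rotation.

Gaps: 28, 35, 28, 28, 28, 35 days — a mix of 28 and 35. Every date is a Sunday.
Each is the 4th Sunday of its month.
July 1999 — 4th Sunday is Jul 25 1999.

Jul 25 1999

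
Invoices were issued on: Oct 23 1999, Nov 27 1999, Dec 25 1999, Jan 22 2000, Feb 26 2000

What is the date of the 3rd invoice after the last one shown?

May 27 2000

Gaps: 35, 28, 28, 35 days — a mix of 28 and 35. Every date is a Saturday.
Each is the 4th Saturday of its month.
4th Saturday of March 2000: Mar 25 2000.
4th Saturday of April 2000: Apr 22 2000.
May 2000 — 4th Saturday is May 27 2000.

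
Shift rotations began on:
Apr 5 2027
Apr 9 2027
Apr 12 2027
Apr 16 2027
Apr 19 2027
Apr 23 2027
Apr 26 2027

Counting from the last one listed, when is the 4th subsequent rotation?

May 10 2027

Gaps: 4, 3, 4, 3, 4, 3 days — not constant, but cyclic with period 2.
The events fall on every Monday and Friday.
Next Friday: Apr 30 2027.
The following Monday is May 3 2027.
The following Friday is May 7 2027.
Next Monday: May 10 2027.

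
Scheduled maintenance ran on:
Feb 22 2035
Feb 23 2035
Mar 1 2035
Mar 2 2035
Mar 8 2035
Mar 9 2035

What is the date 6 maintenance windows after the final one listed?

Gaps: 1, 6, 1, 6, 1 days — not constant, but cyclic with period 2.
The events fall on every Thursday and Friday.
Next Thursday: Mar 15 2035.
The following Friday is Mar 16 2035.
Next Thursday: Mar 22 2035.
The following Friday is Mar 23 2035.
Next Thursday: Mar 29 2035.
The following Friday is Mar 30 2035.

Mar 30 2035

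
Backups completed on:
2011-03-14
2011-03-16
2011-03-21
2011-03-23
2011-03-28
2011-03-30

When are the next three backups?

2011-04-04, 2011-04-06, 2011-04-11

The gap pattern 2, 5, 2, 5, 2 repeats every 2 events.
These are the Mondays and Wednesdays of each week.
Next Monday: 2011-04-04.
Next Wednesday: 2011-04-06.
Next Monday: 2011-04-11.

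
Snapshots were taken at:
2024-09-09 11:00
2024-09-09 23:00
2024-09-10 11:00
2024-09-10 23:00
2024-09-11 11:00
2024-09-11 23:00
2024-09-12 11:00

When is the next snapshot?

2024-09-12 23:00

Gaps: 12, 12, 12, 12, 12, 12 hours — each event is 12 hours after the previous one.
2024-09-12 11:00 + 12 h = 2024-09-12 23:00.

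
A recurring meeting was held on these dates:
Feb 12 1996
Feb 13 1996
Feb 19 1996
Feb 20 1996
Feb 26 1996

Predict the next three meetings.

Every event lands on a Monday or Tuesday (gaps cycle 1, 6, 1, 6).
So the schedule is: every Monday and Tuesday.
The following Tuesday is Feb 27 1996.
The following Monday is Mar 4 1996.
Next Tuesday: Mar 5 1996.

Feb 27 1996, Mar 4 1996, Mar 5 1996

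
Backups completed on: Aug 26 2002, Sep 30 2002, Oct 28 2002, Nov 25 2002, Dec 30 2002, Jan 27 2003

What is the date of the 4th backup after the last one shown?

May 26 2003

All Mondays; the gaps (35, 28, 28, 35, 28) vary with month length.
This is the last Monday of each month.
February 2003 ends with Monday Feb 24 2003.
March 2003 ends with Monday Mar 31 2003.
April 2003 ends with Monday Apr 28 2003.
Last Monday of May 2003: May 26 2003.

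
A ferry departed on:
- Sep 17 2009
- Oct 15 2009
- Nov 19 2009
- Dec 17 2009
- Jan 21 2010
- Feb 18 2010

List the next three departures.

Mar 18 2010, Apr 15 2010, May 20 2010

All dates are Thursdays, 28, 35, 28, 35, 28 days apart.
Specifically, the 3rd Thursday of each month.
March 2010 — 3rd Thursday is Mar 18 2010.
3rd Thursday of April 2010: Apr 15 2010.
3rd Thursday of May 2010: May 20 2010.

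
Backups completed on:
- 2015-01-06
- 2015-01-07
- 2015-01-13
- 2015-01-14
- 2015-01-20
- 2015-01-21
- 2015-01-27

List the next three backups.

2015-01-28, 2015-02-03, 2015-02-04

Every event lands on a Tuesday or Wednesday (gaps cycle 1, 6, 1, 6, 1, 6).
So the schedule is: every Tuesday and Wednesday.
Next Wednesday: 2015-01-28.
The following Tuesday is 2015-02-03.
Next Wednesday: 2015-02-04.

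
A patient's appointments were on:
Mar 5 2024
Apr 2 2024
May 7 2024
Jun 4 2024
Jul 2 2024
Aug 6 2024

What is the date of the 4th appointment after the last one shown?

Dec 3 2024

These are Tuesdays at 28- or 35-day spacing (28, 35, 28, 28, 35).
The pattern: 1st Tuesday of the month.
September 2024 — 1st Tuesday is Sep 3 2024.
1st Tuesday of October 2024: Oct 1 2024.
November 2024 — 1st Tuesday is Nov 5 2024.
December 2024 — 1st Tuesday is Dec 3 2024.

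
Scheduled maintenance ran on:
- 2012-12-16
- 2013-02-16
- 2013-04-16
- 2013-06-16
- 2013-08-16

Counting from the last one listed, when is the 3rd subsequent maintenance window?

2014-02-16

Each date is the 16th; the gaps (62, 59, 61, 61) track the month lengths.
The rule is the 16th of every 2 months.
October 2013: 2013-10-16.
December 2013: 2013-12-16.
Next: February 2014 → 2014-02-16.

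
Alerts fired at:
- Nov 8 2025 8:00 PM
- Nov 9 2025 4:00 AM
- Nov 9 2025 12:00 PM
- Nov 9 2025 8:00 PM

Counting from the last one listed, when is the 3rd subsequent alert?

Nov 10 2025 8:00 PM

The interval is a steady 8 hours (8, 8, 8).
Nov 9 2025 8:00 PM + 8 h = Nov 10 2025 4:00 AM.
Nov 10 2025 4:00 AM + 8 h = Nov 10 2025 12:00 PM.
Nov 10 2025 12:00 PM + 8 h = Nov 10 2025 8:00 PM.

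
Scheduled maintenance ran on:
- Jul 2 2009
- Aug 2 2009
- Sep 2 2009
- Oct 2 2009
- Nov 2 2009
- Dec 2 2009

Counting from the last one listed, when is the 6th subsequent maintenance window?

The day-of-month is always 2 (31, 31, 30, 31, 30 days between events).
So this recurs on the 2nd of each month.
Next: January 2010 → Jan 2 2010.
February 2010: Feb 2 2010.
March 2010: Mar 2 2010.
Next: April 2010 → Apr 2 2010.
Next: May 2010 → May 2 2010.
Next: June 2010 → Jun 2 2010.

Jun 2 2010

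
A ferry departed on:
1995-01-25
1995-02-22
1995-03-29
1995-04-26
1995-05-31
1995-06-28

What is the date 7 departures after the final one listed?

1996-01-31

Every date is a Wednesday; gaps 28, 35, 28, 35, 28 days.
Each is the last Wednesday of its month (at least one falls on the 29th or later, ruling out '4th Wednesday').
Last Wednesday of July 1995: 1995-07-26.
August 1995 ends with Wednesday 1995-08-30.
September 1995 ends with Wednesday 1995-09-27.
October 1995 ends with Wednesday 1995-10-25.
November 1995 ends with Wednesday 1995-11-29.
December 1995 ends with Wednesday 1995-12-27.
January 1996 ends with Wednesday 1996-01-31.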